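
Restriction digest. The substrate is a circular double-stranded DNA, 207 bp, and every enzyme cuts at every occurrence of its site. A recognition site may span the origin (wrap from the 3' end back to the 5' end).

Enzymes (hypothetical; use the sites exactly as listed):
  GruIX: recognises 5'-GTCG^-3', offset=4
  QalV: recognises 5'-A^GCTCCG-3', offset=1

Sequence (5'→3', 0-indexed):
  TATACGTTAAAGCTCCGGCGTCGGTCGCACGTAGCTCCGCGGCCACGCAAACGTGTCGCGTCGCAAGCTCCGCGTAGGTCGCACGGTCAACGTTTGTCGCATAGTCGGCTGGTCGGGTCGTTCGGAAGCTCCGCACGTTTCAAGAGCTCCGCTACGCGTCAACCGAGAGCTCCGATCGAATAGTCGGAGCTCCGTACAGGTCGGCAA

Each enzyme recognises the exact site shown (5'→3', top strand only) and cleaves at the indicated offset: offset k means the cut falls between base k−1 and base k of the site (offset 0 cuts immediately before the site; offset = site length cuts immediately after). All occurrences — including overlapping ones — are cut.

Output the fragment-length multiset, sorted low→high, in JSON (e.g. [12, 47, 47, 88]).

Scan for sites:
  GruIX GTCG/4: at [19, 23, 54, 59, 77, 95, 103, 111, 116, 182, 199] ⇒ [23, 27, 58, 63, 81, 99, 107, 115, 120, 186, 203]
  QalV AGCTCCG/1: at [10, 32, 65, 126, 144, 167, 187] ⇒ [11, 33, 66, 127, 145, 168, 188]

Pooled cuts: [11, 23, 27, 33, 58, 63, 66, 81, 99, 107, 115, 120, 127, 145, 168, 186, 188, 203]

Fragments:
  11→23: 12 bp
  23→27: 4 bp
  27→33: 6 bp
  33→58: 25 bp
  58→63: 5 bp
  63→66: 3 bp
  66→81: 15 bp
  81→99: 18 bp
  99→107: 8 bp
  107→115: 8 bp
  115→120: 5 bp
  120→127: 7 bp
  127→145: 18 bp
  145→168: 23 bp
  168→186: 18 bp
  186→188: 2 bp
  188→203: 15 bp
  203→11 (wrap): 207-203+11 = 15 bp

[2,3,4,5,5,6,7,8,8,12,15,15,15,18,18,18,23,25]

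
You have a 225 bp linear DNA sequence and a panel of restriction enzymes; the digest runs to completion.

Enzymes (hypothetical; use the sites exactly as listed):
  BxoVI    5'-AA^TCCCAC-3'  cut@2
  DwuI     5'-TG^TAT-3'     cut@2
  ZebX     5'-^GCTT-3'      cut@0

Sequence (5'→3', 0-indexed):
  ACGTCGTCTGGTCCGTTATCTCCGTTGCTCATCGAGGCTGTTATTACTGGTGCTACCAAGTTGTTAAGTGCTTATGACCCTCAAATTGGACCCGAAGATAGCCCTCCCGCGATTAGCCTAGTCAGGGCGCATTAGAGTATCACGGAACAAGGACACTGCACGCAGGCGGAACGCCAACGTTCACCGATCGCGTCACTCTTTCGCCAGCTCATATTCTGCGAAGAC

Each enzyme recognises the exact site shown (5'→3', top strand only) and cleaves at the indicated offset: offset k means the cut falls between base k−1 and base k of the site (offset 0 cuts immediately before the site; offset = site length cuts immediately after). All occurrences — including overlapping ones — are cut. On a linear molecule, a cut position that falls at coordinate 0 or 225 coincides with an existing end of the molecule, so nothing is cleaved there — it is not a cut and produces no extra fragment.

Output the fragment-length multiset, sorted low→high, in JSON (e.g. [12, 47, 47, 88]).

[69,156]

Per-enzyme occurrences:
  BxoVI (AATCCCAC, off=2): no sites
  DwuI (TGTAT, off=2): no sites
  ZebX (GCTT, off=0): starts [69] → cuts [69]

Pooled cuts: [69]

Fragments:
  [0,69): 69 bp
  [69,225): 156 bp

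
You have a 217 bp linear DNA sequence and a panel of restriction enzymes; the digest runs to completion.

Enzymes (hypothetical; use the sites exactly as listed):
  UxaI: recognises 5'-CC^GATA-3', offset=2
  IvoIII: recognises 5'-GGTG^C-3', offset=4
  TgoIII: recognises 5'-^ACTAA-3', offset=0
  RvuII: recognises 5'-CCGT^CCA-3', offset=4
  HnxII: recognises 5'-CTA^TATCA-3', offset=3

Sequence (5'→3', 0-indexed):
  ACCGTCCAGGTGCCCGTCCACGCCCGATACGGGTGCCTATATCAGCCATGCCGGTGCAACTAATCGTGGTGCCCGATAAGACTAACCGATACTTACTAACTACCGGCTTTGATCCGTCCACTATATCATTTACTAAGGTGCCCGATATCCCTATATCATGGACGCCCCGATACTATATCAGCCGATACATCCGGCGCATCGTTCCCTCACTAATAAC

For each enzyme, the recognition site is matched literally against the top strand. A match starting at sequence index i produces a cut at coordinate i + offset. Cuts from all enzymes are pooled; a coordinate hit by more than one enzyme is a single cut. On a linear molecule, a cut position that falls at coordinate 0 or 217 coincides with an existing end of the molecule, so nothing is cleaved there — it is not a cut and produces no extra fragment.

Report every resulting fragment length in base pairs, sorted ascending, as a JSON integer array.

[2,3,3,4,5,5,6,6,7,7,7,7,8,8,8,9,9,10,10,13,15,17,23,25]

Site scan:
  UxaI CCGATA/2: at [23, 72, 85, 141, 166, 181] ⇒ [25, 74, 87, 143, 168, 183]
  IvoIII GGTGC/4: at [8, 31, 52, 67, 136] ⇒ [12, 35, 56, 71, 140]
  TgoIII ACTAA/0: at [58, 80, 94, 131, 208] ⇒ [58, 80, 94, 131, 208]
  RvuII CCGTCCA/4: at [1, 13, 113] ⇒ [5, 17, 117]
  HnxII CTATATCA/3: at [36, 120, 150, 172] ⇒ [39, 123, 153, 175]

Pooled cuts: [5, 12, 17, 25, 35, 39, 56, 58, 71, 74, 80, 87, 94, 117, 123, 131, 140, 143, 153, 168, 175, 183, 208]

Fragments:
  [0,5): 5 bp
  [5,12): 7 bp
  [12,17): 5 bp
  [17,25): 8 bp
  [25,35): 10 bp
  [35,39): 4 bp
  [39,56): 17 bp
  [56,58): 2 bp
  [58,71): 13 bp
  [71,74): 3 bp
  [74,80): 6 bp
  [80,87): 7 bp
  [87,94): 7 bp
  [94,117): 23 bp
  [117,123): 6 bp
  [123,131): 8 bp
  [131,140): 9 bp
  [140,143): 3 bp
  [143,153): 10 bp
  [153,168): 15 bp
  [168,175): 7 bp
  [175,183): 8 bp
  [183,208): 25 bp
  [208,217): 9 bp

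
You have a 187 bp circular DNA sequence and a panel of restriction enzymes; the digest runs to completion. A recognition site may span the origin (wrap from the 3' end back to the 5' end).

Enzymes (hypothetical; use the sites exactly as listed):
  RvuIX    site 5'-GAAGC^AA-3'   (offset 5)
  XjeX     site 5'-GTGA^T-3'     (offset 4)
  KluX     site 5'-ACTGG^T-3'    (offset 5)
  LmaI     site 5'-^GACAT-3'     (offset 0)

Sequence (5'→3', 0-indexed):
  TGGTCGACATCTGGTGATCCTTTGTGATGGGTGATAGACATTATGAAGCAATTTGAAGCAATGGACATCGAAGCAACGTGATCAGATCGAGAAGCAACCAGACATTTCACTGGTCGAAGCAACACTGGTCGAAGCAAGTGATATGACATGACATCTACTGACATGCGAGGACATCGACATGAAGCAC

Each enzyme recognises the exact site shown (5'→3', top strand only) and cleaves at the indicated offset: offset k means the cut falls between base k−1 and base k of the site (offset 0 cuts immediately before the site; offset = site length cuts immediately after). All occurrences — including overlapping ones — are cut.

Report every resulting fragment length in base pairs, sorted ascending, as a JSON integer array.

Scan for sites:
  RvuIX (GAAGCAA, off=5): starts [44, 54, 69, 90, 115, 130] → cuts [49, 59, 74, 95, 120, 135]
  XjeX (GTGAT, off=4): starts [13, 23, 30, 77, 137] → cuts [17, 27, 34, 81, 141]
  KluX (ACTGGT, off=5): starts [108, 123, 185] → cuts [3, 113, 128]
  LmaI (GACAT, off=0): starts [5, 36, 63, 100, 144, 149, 159, 169, 175] → cuts [5, 36, 63, 100, 144, 149, 159, 169, 175]

Pooled cuts: [3, 5, 17, 27, 34, 36, 49, 59, 63, 74, 81, 95, 100, 113, 120, 128, 135, 141, 144, 149, 159, 169, 175]

Fragments:
  3→5: 2 bp
  5→17: 12 bp
  17→27: 10 bp
  27→34: 7 bp
  34→36: 2 bp
  36→49: 13 bp
  49→59: 10 bp
  59→63: 4 bp
  63→74: 11 bp
  74→81: 7 bp
  81→95: 14 bp
  95→100: 5 bp
  100→113: 13 bp
  113→120: 7 bp
  120→128: 8 bp
  128→135: 7 bp
  135→141: 6 bp
  141→144: 3 bp
  144→149: 5 bp
  149→159: 10 bp
  159→169: 10 bp
  169→175: 6 bp
  175→3 (wrap): 187-175+3 = 15 bp

[2,2,3,4,5,5,6,6,7,7,7,7,8,10,10,10,10,11,12,13,13,14,15]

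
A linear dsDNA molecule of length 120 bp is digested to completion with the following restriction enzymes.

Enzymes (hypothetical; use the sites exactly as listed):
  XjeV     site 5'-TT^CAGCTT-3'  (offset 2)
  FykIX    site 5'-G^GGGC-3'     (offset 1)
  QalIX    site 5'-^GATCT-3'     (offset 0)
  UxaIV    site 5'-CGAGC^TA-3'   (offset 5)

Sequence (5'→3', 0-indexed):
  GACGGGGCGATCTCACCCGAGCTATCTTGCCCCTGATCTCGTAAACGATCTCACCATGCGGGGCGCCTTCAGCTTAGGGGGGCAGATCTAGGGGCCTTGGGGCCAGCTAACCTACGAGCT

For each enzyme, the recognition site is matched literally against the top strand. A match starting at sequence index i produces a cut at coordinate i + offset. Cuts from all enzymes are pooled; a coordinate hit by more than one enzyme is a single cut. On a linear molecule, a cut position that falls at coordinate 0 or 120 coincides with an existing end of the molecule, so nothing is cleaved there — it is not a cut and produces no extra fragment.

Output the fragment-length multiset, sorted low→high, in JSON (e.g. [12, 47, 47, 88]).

Site scan:
  XjeV (TTCAGCTT, off=2): starts [67] → cuts [69]
  FykIX (GGGGC, off=1): starts [3, 59, 78, 90, 98] → cuts [4, 60, 79, 91, 99]
  QalIX (GATCT, off=0): starts [8, 34, 46, 84] → cuts [8, 34, 46, 84]
  UxaIV (CGAGCTA, off=5): starts [17] → cuts [22]

All cut coordinates (distinct, sorted): [4, 8, 22, 34, 46, 60, 69, 79, 84, 91, 99]

Fragments:
  [0,4): 4 bp
  [4,8): 4 bp
  [8,22): 14 bp
  [22,34): 12 bp
  [34,46): 12 bp
  [46,60): 14 bp
  [60,69): 9 bp
  [69,79): 10 bp
  [79,84): 5 bp
  [84,91): 7 bp
  [91,99): 8 bp
  [99,120): 21 bp

[4,4,5,7,8,9,10,12,12,14,14,21]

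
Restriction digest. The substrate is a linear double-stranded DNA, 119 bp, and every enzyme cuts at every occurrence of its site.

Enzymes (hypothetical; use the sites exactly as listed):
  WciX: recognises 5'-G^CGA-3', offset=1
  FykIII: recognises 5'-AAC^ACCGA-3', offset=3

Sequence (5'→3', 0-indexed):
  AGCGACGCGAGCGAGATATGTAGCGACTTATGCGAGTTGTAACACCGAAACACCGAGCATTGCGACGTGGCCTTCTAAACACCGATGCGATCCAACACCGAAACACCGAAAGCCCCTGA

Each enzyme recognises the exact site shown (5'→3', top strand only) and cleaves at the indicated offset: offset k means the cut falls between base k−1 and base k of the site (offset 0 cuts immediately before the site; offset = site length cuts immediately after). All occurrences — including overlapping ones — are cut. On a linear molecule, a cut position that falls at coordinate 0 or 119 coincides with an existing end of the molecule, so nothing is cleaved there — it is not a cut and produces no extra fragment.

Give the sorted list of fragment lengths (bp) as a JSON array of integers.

Scan for sites:
  WciX GCGA/1: at [1, 6, 10, 22, 31, 61, 86] ⇒ [2, 7, 11, 23, 32, 62, 87]
  FykIII AACACCGA/3: at [40, 48, 77, 93, 101] ⇒ [43, 51, 80, 96, 104]

All cut coordinates (distinct, sorted): [2, 7, 11, 23, 32, 43, 51, 62, 80, 87, 96, 104]

Fragment lengths:
  [0,2): 2 bp
  [2,7): 5 bp
  [7,11): 4 bp
  [11,23): 12 bp
  [23,32): 9 bp
  [32,43): 11 bp
  [43,51): 8 bp
  [51,62): 11 bp
  [62,80): 18 bp
  [80,87): 7 bp
  [87,96): 9 bp
  [96,104): 8 bp
  [104,119): 15 bp

[2,4,5,7,8,8,9,9,11,11,12,15,18]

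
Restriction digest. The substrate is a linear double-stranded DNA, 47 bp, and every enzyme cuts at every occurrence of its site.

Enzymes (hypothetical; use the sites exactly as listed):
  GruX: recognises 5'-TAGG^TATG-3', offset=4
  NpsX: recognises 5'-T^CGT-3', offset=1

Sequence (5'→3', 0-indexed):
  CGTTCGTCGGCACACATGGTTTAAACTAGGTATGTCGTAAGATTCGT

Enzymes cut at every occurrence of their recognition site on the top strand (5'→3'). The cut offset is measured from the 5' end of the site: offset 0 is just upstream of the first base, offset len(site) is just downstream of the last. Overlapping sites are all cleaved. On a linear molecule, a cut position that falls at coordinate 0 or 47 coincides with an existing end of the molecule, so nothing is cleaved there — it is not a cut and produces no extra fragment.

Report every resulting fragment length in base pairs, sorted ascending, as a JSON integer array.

Site scan:
  GruX TAGGTATG/4: at [26] ⇒ [30]
  NpsX TCGT/1: at [3, 34, 43] ⇒ [4, 35, 44]

All cut coordinates (distinct, sorted): [4, 30, 35, 44]

Fragments:
  [0,4): 4 bp
  [4,30): 26 bp
  [30,35): 5 bp
  [35,44): 9 bp
  [44,47): 3 bp

[3,4,5,9,26]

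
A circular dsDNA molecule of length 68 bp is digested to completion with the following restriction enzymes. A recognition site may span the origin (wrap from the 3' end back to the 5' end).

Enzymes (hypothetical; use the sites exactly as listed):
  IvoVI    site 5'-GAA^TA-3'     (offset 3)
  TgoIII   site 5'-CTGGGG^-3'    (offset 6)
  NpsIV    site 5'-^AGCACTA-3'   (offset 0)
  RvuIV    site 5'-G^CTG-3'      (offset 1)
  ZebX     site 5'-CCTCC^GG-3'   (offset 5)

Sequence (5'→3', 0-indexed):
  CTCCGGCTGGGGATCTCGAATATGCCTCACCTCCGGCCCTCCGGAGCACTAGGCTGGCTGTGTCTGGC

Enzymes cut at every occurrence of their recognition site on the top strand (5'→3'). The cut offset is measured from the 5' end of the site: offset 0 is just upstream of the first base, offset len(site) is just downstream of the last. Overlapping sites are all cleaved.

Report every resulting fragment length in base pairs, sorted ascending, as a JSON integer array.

Per-enzyme occurrences:
  IvoVI GAATA/3: at [17] ⇒ [20]
  TgoIII CTGGGG/6: at [6] ⇒ [12]
  NpsIV AGCACTA/0: at [44] ⇒ [44]
  RvuIV GCTG/1: at [5, 52, 56] ⇒ [6, 53, 57]
  ZebX CCTCCGG/5: at [29, 37, 67] ⇒ [4, 34, 42]

Pooled cuts: [4, 6, 12, 20, 34, 42, 44, 53, 57]

Fragment lengths:
  4→6: 2 bp
  6→12: 6 bp
  12→20: 8 bp
  20→34: 14 bp
  34→42: 8 bp
  42→44: 2 bp
  44→53: 9 bp
  53→57: 4 bp
  57→4 (wrap): 68-57+4 = 15 bp

[2,2,4,6,8,8,9,14,15]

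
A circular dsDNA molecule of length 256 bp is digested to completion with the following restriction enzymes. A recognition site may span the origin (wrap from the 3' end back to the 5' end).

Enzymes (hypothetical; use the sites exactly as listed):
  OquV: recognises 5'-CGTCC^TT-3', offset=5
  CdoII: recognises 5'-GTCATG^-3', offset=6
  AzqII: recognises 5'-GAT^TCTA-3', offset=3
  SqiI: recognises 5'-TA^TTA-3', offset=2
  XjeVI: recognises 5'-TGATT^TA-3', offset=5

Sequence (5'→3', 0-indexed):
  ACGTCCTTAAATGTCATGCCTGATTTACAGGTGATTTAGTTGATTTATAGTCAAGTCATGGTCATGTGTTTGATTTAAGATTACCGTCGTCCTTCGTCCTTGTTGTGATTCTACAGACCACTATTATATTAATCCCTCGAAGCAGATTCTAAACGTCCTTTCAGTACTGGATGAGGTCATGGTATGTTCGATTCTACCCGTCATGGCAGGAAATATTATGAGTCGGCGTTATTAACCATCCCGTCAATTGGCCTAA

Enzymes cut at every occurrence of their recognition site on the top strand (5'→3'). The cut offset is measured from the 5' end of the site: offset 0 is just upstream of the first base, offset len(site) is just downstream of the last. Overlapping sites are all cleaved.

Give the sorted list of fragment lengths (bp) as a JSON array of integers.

[5,6,7,7,9,9,10,10,11,11,11,12,13,14,15,16,17,19,23,31]

Scan for sites:
  OquV (CGTCCTT, off=5): starts [1, 87, 94, 153] → cuts [6, 92, 99, 158]
  CdoII (GTCATG, off=6): starts [12, 54, 60, 175, 199] → cuts [18, 60, 66, 181, 205]
  AzqII (GATTCTA, off=3): starts [106, 144, 189] → cuts [109, 147, 192]
  SqiI (TATTA, off=2): starts [121, 126, 213, 229] → cuts [123, 128, 215, 231]
  XjeVI (TGATTTA, off=5): starts [20, 31, 40, 70] → cuts [25, 36, 45, 75]

Pooled cuts: [6, 18, 25, 36, 45, 60, 66, 75, 92, 99, 109, 123, 128, 147, 158, 181, 192, 205, 215, 231]

Fragment lengths:
  6→18: 12 bp
  18→25: 7 bp
  25→36: 11 bp
  36→45: 9 bp
  45→60: 15 bp
  60→66: 6 bp
  66→75: 9 bp
  75→92: 17 bp
  92→99: 7 bp
  99→109: 10 bp
  109→123: 14 bp
  123→128: 5 bp
  128→147: 19 bp
  147→158: 11 bp
  158→181: 23 bp
  181→192: 11 bp
  192→205: 13 bp
  205→215: 10 bp
  215→231: 16 bp
  231→6 (wrap): 256-231+6 = 31 bp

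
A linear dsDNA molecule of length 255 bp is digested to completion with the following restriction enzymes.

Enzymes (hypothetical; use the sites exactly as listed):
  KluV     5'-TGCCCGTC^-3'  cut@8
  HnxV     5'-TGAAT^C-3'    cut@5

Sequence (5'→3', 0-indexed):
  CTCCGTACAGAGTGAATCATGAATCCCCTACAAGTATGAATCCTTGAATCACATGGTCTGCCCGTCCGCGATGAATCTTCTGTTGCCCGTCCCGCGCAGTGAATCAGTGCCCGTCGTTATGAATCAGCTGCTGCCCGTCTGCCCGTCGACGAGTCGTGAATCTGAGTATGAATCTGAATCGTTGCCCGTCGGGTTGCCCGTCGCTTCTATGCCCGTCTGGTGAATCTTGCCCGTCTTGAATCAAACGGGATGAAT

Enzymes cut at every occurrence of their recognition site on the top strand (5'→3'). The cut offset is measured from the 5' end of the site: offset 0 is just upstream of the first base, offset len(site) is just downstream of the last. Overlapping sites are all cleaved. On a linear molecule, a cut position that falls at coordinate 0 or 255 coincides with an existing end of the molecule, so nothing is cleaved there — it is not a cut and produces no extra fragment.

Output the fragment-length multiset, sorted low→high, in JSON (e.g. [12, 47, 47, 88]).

Scan for sites:
  KluV TGCCCGTC/8: at [58, 83, 107, 131, 139, 182, 194, 209, 227] ⇒ [66, 91, 115, 139, 147, 190, 202, 217, 235]
  HnxV TGAATC/5: at [12, 19, 36, 44, 71, 99, 119, 156, 168, 174, 220, 236] ⇒ [17, 24, 41, 49, 76, 104, 124, 161, 173, 179, 225, 241]

Pooled cuts: [17, 24, 41, 49, 66, 76, 91, 104, 115, 124, 139, 147, 161, 173, 179, 190, 202, 217, 225, 235, 241]

Fragments:
  [0,17): 17 bp
  [17,24): 7 bp
  [24,41): 17 bp
  [41,49): 8 bp
  [49,66): 17 bp
  [66,76): 10 bp
  [76,91): 15 bp
  [91,104): 13 bp
  [104,115): 11 bp
  [115,124): 9 bp
  [124,139): 15 bp
  [139,147): 8 bp
  [147,161): 14 bp
  [161,173): 12 bp
  [173,179): 6 bp
  [179,190): 11 bp
  [190,202): 12 bp
  [202,217): 15 bp
  [217,225): 8 bp
  [225,235): 10 bp
  [235,241): 6 bp
  [241,255): 14 bp

[6,6,7,8,8,8,9,10,10,11,11,12,12,13,14,14,15,15,15,17,17,17]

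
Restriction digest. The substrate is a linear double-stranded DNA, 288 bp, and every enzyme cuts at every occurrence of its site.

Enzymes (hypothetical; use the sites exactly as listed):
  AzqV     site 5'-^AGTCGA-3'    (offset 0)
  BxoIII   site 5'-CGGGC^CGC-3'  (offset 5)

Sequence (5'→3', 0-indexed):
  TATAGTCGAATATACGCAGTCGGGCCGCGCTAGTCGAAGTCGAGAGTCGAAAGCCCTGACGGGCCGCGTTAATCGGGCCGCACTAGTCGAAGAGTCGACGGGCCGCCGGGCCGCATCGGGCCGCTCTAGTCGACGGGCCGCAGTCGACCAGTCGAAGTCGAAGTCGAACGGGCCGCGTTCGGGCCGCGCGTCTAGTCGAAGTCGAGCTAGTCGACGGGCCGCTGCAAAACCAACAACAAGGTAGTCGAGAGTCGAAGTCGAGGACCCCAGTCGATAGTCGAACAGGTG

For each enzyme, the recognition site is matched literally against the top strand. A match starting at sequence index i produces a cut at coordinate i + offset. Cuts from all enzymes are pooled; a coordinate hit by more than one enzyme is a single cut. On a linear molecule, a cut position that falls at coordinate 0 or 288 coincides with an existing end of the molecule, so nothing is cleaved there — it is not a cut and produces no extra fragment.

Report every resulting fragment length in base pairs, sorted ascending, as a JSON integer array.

Scan for sites:
  AzqV (AGTCGA, off=0): starts [3, 31, 37, 44, 84, 92, 127, 141, 149, 155, 161, 193, 199, 208, 242, 249, 255, 268, 275] → cuts [3, 31, 37, 44, 84, 92, 127, 141, 149, 155, 161, 193, 199, 208, 242, 249, 255, 268, 275]
  BxoIII (CGGGCCGC, off=5): starts [20, 59, 73, 98, 106, 116, 133, 168, 179, 214] → cuts [25, 64, 78, 103, 111, 121, 138, 173, 184, 219]

Pooled cuts: [3, 25, 31, 37, 44, 64, 78, 84, 92, 103, 111, 121, 127, 138, 141, 149, 155, 161, 173, 184, 193, 199, 208, 219, 242, 249, 255, 268, 275]

Fragments:
  [0,3): 3 bp
  [3,25): 22 bp
  [25,31): 6 bp
  [31,37): 6 bp
  [37,44): 7 bp
  [44,64): 20 bp
  [64,78): 14 bp
  [78,84): 6 bp
  [84,92): 8 bp
  [92,103): 11 bp
  [103,111): 8 bp
  [111,121): 10 bp
  [121,127): 6 bp
  [127,138): 11 bp
  [138,141): 3 bp
  [141,149): 8 bp
  [149,155): 6 bp
  [155,161): 6 bp
  [161,173): 12 bp
  [173,184): 11 bp
  [184,193): 9 bp
  [193,199): 6 bp
  [199,208): 9 bp
  [208,219): 11 bp
  [219,242): 23 bp
  [242,249): 7 bp
  [249,255): 6 bp
  [255,268): 13 bp
  [268,275): 7 bp
  [275,288): 13 bp

[3,3,6,6,6,6,6,6,6,6,7,7,7,8,8,8,9,9,10,11,11,11,11,12,13,13,14,20,22,23]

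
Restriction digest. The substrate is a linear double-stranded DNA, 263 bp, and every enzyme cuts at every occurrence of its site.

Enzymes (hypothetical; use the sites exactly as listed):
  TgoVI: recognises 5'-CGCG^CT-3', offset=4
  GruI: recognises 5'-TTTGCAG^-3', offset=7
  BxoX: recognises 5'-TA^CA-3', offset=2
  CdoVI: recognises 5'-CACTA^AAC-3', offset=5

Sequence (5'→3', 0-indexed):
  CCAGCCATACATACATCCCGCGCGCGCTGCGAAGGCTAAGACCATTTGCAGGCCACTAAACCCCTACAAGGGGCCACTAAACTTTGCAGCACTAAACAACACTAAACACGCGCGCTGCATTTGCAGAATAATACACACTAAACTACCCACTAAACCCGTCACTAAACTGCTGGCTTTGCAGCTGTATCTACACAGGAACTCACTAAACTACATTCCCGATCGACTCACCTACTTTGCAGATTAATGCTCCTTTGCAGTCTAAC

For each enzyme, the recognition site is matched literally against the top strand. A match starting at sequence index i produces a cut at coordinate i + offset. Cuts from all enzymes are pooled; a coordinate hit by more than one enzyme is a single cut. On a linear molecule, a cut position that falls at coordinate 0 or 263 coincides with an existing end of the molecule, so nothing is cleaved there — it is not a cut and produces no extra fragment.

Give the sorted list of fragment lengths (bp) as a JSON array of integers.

[4,5,5,6,7,7,7,8,9,9,10,10,10,12,12,12,13,13,15,17,18,25,29]

Scan for sites:
  TgoVI (CGCGCT, off=4): starts [22, 110] → cuts [26, 114]
  GruI (TTTGCAG, off=7): starts [44, 82, 119, 174, 232, 250] → cuts [51, 89, 126, 181, 239, 257]
  BxoX (TACA, off=2): starts [7, 11, 64, 131, 188, 208] → cuts [9, 13, 66, 133, 190, 210]
  CdoVI (CACTAAAC, off=5): starts [53, 74, 89, 99, 135, 147, 159, 200] → cuts [58, 79, 94, 104, 140, 152, 164, 205]

Pooled cuts: [9, 13, 26, 51, 58, 66, 79, 89, 94, 104, 114, 126, 133, 140, 152, 164, 181, 190, 205, 210, 239, 257]

Fragment lengths:
  [0,9): 9 bp
  [9,13): 4 bp
  [13,26): 13 bp
  [26,51): 25 bp
  [51,58): 7 bp
  [58,66): 8 bp
  [66,79): 13 bp
  [79,89): 10 bp
  [89,94): 5 bp
  [94,104): 10 bp
  [104,114): 10 bp
  [114,126): 12 bp
  [126,133): 7 bp
  [133,140): 7 bp
  [140,152): 12 bp
  [152,164): 12 bp
  [164,181): 17 bp
  [181,190): 9 bp
  [190,205): 15 bp
  [205,210): 5 bp
  [210,239): 29 bp
  [239,257): 18 bp
  [257,263): 6 bp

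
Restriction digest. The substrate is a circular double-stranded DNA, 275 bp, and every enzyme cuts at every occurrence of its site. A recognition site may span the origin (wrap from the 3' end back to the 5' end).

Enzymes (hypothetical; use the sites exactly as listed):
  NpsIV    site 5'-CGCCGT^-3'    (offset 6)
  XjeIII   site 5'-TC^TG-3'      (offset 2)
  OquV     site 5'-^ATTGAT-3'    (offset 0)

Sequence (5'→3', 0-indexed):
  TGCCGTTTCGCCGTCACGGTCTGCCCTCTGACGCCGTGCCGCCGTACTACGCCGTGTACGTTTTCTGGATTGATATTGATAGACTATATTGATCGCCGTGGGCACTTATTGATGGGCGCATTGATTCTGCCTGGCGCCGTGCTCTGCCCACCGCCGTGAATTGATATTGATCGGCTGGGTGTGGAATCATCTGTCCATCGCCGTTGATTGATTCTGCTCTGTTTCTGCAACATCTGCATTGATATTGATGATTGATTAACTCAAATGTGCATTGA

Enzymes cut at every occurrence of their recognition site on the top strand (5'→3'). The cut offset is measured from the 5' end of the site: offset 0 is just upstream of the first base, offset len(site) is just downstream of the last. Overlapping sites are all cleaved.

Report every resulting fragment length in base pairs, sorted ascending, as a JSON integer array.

Per-enzyme occurrences:
  NpsIV CGCCGT/6: at [8, 31, 39, 49, 93, 134, 151, 198] ⇒ [14, 37, 45, 55, 99, 140, 157, 204]
  XjeIII TCTG/2: at [19, 26, 63, 125, 142, 189, 212, 217, 223, 232] ⇒ [21, 28, 65, 127, 144, 191, 214, 219, 225, 234]
  OquV ATTGAT/0: at [68, 74, 87, 107, 119, 159, 165, 206, 237, 243, 250, 270] ⇒ [68, 74, 87, 107, 119, 159, 165, 206, 237, 243, 250, 270]

Pooled cuts: [14, 21, 28, 37, 45, 55, 65, 68, 74, 87, 99, 107, 119, 127, 140, 144, 157, 159, 165, 191, 204, 206, 214, 219, 225, 234, 237, 243, 250, 270]

Fragment lengths:
  14→21: 7 bp
  21→28: 7 bp
  28→37: 9 bp
  37→45: 8 bp
  45→55: 10 bp
  55→65: 10 bp
  65→68: 3 bp
  68→74: 6 bp
  74→87: 13 bp
  87→99: 12 bp
  99→107: 8 bp
  107→119: 12 bp
  119→127: 8 bp
  127→140: 13 bp
  140→144: 4 bp
  144→157: 13 bp
  157→159: 2 bp
  159→165: 6 bp
  165→191: 26 bp
  191→204: 13 bp
  204→206: 2 bp
  206→214: 8 bp
  214→219: 5 bp
  219→225: 6 bp
  225→234: 9 bp
  234→237: 3 bp
  237→243: 6 bp
  243→250: 7 bp
  250→270: 20 bp
  270→14 (wrap): 275-270+14 = 19 bp

[2,2,3,3,4,5,6,6,6,6,7,7,7,8,8,8,8,9,9,10,10,12,12,13,13,13,13,19,20,26]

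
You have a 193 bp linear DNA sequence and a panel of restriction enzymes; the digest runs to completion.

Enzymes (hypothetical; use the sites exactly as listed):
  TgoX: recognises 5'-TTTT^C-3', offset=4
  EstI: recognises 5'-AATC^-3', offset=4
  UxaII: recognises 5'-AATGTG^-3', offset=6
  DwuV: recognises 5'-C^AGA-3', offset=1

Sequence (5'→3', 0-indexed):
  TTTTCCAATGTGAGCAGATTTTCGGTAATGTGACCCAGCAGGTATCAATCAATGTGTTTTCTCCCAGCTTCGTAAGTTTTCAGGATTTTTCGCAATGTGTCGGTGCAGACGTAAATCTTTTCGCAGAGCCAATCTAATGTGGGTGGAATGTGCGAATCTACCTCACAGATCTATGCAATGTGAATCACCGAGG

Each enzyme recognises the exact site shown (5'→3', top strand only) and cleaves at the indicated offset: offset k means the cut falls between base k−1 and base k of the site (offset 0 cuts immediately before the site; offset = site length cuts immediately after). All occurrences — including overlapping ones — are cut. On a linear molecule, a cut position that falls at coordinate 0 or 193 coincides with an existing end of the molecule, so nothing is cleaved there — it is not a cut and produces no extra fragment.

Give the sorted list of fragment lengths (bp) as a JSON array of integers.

Scan for sites:
  TgoX (TTTTC, off=4): starts [0, 18, 56, 76, 86, 117] → cuts [4, 22, 60, 80, 90, 121]
  EstI (AATC, off=4): starts [46, 113, 130, 154, 182] → cuts [50, 117, 134, 158, 186]
  UxaII (AATGTG, off=6): starts [6, 26, 50, 93, 135, 146, 176] → cuts [12, 32, 56, 99, 141, 152, 182]
  DwuV (CAGA, off=1): starts [14, 105, 123, 165] → cuts [15, 106, 124, 166]

Pooled cuts: [4, 12, 15, 22, 32, 50, 56, 60, 80, 90, 99, 106, 117, 121, 124, 134, 141, 152, 158, 166, 182, 186]

Fragments:
  [0,4): 4 bp
  [4,12): 8 bp
  [12,15): 3 bp
  [15,22): 7 bp
  [22,32): 10 bp
  [32,50): 18 bp
  [50,56): 6 bp
  [56,60): 4 bp
  [60,80): 20 bp
  [80,90): 10 bp
  [90,99): 9 bp
  [99,106): 7 bp
  [106,117): 11 bp
  [117,121): 4 bp
  [121,124): 3 bp
  [124,134): 10 bp
  [134,141): 7 bp
  [141,152): 11 bp
  [152,158): 6 bp
  [158,166): 8 bp
  [166,182): 16 bp
  [182,186): 4 bp
  [186,193): 7 bp

[3,3,4,4,4,4,6,6,7,7,7,7,8,8,9,10,10,10,11,11,16,18,20]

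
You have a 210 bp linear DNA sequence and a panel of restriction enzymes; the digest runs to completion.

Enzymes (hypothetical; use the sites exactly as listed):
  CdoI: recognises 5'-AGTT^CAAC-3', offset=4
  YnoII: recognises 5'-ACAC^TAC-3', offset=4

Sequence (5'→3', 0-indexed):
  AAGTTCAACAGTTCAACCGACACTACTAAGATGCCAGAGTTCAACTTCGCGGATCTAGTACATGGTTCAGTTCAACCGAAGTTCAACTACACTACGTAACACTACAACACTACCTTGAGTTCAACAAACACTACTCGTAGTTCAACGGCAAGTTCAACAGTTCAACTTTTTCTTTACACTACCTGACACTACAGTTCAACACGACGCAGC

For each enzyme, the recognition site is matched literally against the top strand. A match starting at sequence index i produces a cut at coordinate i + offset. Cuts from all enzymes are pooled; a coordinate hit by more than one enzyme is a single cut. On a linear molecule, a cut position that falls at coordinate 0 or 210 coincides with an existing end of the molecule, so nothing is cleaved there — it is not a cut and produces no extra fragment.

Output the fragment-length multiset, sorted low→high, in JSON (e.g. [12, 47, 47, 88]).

Site scan:
  CdoI (AGTTCAAC, off=4): starts [1, 9, 37, 68, 79, 117, 138, 150, 158, 192] → cuts [5, 13, 41, 72, 83, 121, 142, 154, 162, 196]
  YnoII (ACACTAC, off=4): starts [19, 88, 98, 106, 127, 175, 185] → cuts [23, 92, 102, 110, 131, 179, 189]

All cut coordinates (distinct, sorted): [5, 13, 23, 41, 72, 83, 92, 102, 110, 121, 131, 142, 154, 162, 179, 189, 196]

Fragment lengths:
  [0,5): 5 bp
  [5,13): 8 bp
  [13,23): 10 bp
  [23,41): 18 bp
  [41,72): 31 bp
  [72,83): 11 bp
  [83,92): 9 bp
  [92,102): 10 bp
  [102,110): 8 bp
  [110,121): 11 bp
  [121,131): 10 bp
  [131,142): 11 bp
  [142,154): 12 bp
  [154,162): 8 bp
  [162,179): 17 bp
  [179,189): 10 bp
  [189,196): 7 bp
  [196,210): 14 bp

[5,7,8,8,8,9,10,10,10,10,11,11,11,12,14,17,18,31]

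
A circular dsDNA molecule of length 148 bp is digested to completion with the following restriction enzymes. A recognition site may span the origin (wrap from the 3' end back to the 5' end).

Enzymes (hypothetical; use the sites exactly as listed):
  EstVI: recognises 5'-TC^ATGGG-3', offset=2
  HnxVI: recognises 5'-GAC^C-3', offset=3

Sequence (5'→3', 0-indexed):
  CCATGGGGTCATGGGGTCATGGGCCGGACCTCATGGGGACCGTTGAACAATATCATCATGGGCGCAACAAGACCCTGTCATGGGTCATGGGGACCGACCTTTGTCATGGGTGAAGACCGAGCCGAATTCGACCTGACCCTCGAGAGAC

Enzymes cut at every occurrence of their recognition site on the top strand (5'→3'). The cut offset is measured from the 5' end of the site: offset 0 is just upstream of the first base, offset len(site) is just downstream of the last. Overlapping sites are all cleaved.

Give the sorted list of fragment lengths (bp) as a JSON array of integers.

Site scan:
  EstVI (TCATGGG, off=2): starts [8, 16, 30, 55, 77, 84, 103] → cuts [10, 18, 32, 57, 79, 86, 105]
  HnxVI (GACC, off=3): starts [26, 37, 70, 91, 95, 114, 129, 134, 145] → cuts [0, 29, 40, 73, 94, 98, 117, 132, 137]

Pooled cuts: [0, 10, 18, 29, 32, 40, 57, 73, 79, 86, 94, 98, 105, 117, 132, 137]

Fragments:
  0→10: 10 bp
  10→18: 8 bp
  18→29: 11 bp
  29→32: 3 bp
  32→40: 8 bp
  40→57: 17 bp
  57→73: 16 bp
  73→79: 6 bp
  79→86: 7 bp
  86→94: 8 bp
  94→98: 4 bp
  98→105: 7 bp
  105→117: 12 bp
  117→132: 15 bp
  132→137: 5 bp
  137→0 (wrap): 148-137+0 = 11 bp

[3,4,5,6,7,7,8,8,8,10,11,11,12,15,16,17]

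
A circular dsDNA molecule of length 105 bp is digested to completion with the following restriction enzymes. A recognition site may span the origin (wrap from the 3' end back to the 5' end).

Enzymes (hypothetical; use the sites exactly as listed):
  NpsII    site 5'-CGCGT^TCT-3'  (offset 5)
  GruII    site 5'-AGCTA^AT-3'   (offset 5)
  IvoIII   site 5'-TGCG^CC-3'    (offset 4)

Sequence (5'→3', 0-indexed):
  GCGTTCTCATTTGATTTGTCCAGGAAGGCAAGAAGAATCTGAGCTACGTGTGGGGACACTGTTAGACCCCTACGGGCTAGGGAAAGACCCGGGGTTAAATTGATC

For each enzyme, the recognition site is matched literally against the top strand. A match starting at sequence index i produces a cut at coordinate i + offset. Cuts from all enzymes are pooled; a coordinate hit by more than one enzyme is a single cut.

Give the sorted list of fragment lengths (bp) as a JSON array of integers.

Site scan:
  NpsII CGCGTTCT/5: at [104] ⇒ [4]
  GruII (AGCTAAT, off=5): no sites
  IvoIII (TGCGCC, off=4): no sites

All cut coordinates (distinct, sorted): [4]

Fragments:
  4→4 (wrap): 105-4+4 = 105 bp

[105]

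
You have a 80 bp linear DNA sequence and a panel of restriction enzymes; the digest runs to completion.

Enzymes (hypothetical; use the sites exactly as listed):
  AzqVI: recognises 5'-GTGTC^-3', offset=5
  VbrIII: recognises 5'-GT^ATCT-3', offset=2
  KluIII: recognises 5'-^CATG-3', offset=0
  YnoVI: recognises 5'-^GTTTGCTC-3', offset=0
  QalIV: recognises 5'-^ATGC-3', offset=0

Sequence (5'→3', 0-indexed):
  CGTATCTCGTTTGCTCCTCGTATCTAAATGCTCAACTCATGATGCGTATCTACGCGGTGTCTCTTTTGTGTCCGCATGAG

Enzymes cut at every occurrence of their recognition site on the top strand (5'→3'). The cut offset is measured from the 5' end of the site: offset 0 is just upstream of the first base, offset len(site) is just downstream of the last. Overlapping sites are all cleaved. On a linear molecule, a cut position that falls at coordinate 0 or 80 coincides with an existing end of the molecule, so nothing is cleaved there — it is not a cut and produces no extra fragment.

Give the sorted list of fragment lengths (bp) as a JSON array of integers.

[2,3,4,5,6,6,6,10,11,13,14]

Site scan:
  AzqVI GTGTC/5: at [56, 67] ⇒ [61, 72]
  VbrIII GTATCT/2: at [1, 19, 45] ⇒ [3, 21, 47]
  KluIII CATG/0: at [37, 74] ⇒ [37, 74]
  YnoVI GTTTGCTC/0: at [8] ⇒ [8]
  QalIV ATGC/0: at [27, 41] ⇒ [27, 41]

Pooled cuts: [3, 8, 21, 27, 37, 41, 47, 61, 72, 74]

Fragment lengths:
  [0,3): 3 bp
  [3,8): 5 bp
  [8,21): 13 bp
  [21,27): 6 bp
  [27,37): 10 bp
  [37,41): 4 bp
  [41,47): 6 bp
  [47,61): 14 bp
  [61,72): 11 bp
  [72,74): 2 bp
  [74,80): 6 bp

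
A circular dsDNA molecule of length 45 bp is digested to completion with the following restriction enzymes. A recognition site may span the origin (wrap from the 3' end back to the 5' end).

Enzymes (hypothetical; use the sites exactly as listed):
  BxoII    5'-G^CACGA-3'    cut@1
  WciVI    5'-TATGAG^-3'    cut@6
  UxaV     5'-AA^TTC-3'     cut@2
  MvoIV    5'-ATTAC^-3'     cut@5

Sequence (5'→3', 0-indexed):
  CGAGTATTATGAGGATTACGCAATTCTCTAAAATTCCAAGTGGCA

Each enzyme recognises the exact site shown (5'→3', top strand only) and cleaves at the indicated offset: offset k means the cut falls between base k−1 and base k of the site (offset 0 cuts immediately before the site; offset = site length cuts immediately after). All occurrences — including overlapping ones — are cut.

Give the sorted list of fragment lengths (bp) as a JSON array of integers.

Scan for sites:
  BxoII GCACGA/1: at [42] ⇒ [43]
  WciVI TATGAG/6: at [7] ⇒ [13]
  UxaV AATTC/2: at [21, 31] ⇒ [23, 33]
  MvoIV ATTAC/5: at [14] ⇒ [19]

Pooled cuts: [13, 19, 23, 33, 43]

Fragment lengths:
  13→19: 6 bp
  19→23: 4 bp
  23→33: 10 bp
  33→43: 10 bp
  43→13 (wrap): 45-43+13 = 15 bp

[4,6,10,10,15]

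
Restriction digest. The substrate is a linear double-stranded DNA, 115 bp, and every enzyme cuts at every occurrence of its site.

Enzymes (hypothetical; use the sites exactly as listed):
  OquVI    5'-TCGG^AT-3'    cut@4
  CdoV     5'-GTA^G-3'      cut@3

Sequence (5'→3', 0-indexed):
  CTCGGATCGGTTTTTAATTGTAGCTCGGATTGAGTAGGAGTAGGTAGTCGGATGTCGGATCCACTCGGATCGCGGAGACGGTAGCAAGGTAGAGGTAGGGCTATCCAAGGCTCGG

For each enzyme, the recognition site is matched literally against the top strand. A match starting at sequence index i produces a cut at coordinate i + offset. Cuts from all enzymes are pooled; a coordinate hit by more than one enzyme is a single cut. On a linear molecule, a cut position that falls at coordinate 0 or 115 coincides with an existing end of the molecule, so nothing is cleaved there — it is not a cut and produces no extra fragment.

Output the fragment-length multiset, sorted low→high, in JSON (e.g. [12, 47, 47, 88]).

Scan for sites:
  OquVI (TCGGAT, off=4): starts [1, 24, 47, 54, 64] → cuts [5, 28, 51, 58, 68]
  CdoV (GTAG, off=3): starts [19, 33, 39, 43, 80, 88, 94] → cuts [22, 36, 42, 46, 83, 91, 97]

Pooled cuts: [5, 22, 28, 36, 42, 46, 51, 58, 68, 83, 91, 97]

Fragments:
  [0,5): 5 bp
  [5,22): 17 bp
  [22,28): 6 bp
  [28,36): 8 bp
  [36,42): 6 bp
  [42,46): 4 bp
  [46,51): 5 bp
  [51,58): 7 bp
  [58,68): 10 bp
  [68,83): 15 bp
  [83,91): 8 bp
  [91,97): 6 bp
  [97,115): 18 bp

[4,5,5,6,6,6,7,8,8,10,15,17,18]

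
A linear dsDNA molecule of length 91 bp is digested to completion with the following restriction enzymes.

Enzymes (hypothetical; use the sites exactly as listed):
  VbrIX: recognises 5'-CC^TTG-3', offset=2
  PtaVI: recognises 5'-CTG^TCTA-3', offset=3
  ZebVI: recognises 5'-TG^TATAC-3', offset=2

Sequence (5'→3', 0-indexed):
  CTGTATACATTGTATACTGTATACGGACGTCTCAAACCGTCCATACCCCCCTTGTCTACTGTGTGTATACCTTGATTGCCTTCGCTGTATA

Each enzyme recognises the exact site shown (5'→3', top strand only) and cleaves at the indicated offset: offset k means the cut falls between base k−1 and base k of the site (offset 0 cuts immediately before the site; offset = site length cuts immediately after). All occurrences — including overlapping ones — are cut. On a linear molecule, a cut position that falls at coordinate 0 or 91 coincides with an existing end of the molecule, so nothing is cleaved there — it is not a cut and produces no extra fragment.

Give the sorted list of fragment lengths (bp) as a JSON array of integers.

[3,6,7,9,14,20,32]

Site scan:
  VbrIX (CCTTG, off=2): starts [49, 69] → cuts [51, 71]
  PtaVI (CTGTCTA, off=3): no sites
  ZebVI (TGTATAC, off=2): starts [1, 10, 17, 63] → cuts [3, 12, 19, 65]

All cut coordinates (distinct, sorted): [3, 12, 19, 51, 65, 71]

Fragments:
  [0,3): 3 bp
  [3,12): 9 bp
  [12,19): 7 bp
  [19,51): 32 bp
  [51,65): 14 bp
  [65,71): 6 bp
  [71,91): 20 bp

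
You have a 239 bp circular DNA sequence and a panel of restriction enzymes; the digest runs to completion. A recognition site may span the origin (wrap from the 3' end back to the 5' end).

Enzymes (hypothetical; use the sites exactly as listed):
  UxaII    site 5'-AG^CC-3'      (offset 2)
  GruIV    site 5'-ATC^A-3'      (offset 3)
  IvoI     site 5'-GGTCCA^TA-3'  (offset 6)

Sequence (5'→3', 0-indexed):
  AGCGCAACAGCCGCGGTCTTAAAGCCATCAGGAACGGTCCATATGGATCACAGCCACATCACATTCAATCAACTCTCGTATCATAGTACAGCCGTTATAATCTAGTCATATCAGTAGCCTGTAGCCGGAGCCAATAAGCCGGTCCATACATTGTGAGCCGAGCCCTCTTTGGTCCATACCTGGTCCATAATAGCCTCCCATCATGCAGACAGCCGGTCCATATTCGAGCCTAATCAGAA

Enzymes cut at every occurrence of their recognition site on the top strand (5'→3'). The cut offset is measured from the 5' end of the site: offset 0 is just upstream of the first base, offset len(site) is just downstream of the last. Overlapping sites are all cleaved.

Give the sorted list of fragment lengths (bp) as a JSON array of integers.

[4,5,5,5,6,6,7,7,7,8,8,8,8,8,9,9,10,10,11,11,12,12,14,14,14,21]

Scan for sites:
  UxaII (AGCC, off=2): starts [8, 22, 51, 89, 115, 122, 128, 136, 155, 160, 191, 210, 226] → cuts [10, 24, 53, 91, 117, 124, 130, 138, 157, 162, 193, 212, 228]
  GruIV (ATCA, off=3): starts [26, 46, 57, 67, 79, 109, 199, 232] → cuts [29, 49, 60, 70, 82, 112, 202, 235]
  IvoI (GGTCCATA, off=6): starts [35, 140, 170, 181, 214] → cuts [41, 146, 176, 187, 220]

Pooled cuts: [10, 24, 29, 41, 49, 53, 60, 70, 82, 91, 112, 117, 124, 130, 138, 146, 157, 162, 176, 187, 193, 202, 212, 220, 228, 235]

Fragment lengths:
  10→24: 14 bp
  24→29: 5 bp
  29→41: 12 bp
  41→49: 8 bp
  49→53: 4 bp
  53→60: 7 bp
  60→70: 10 bp
  70→82: 12 bp
  82→91: 9 bp
  91→112: 21 bp
  112→117: 5 bp
  117→124: 7 bp
  124→130: 6 bp
  130→138: 8 bp
  138→146: 8 bp
  146→157: 11 bp
  157→162: 5 bp
  162→176: 14 bp
  176→187: 11 bp
  187→193: 6 bp
  193→202: 9 bp
  202→212: 10 bp
  212→220: 8 bp
  220→228: 8 bp
  228→235: 7 bp
  235→10 (wrap): 239-235+10 = 14 bp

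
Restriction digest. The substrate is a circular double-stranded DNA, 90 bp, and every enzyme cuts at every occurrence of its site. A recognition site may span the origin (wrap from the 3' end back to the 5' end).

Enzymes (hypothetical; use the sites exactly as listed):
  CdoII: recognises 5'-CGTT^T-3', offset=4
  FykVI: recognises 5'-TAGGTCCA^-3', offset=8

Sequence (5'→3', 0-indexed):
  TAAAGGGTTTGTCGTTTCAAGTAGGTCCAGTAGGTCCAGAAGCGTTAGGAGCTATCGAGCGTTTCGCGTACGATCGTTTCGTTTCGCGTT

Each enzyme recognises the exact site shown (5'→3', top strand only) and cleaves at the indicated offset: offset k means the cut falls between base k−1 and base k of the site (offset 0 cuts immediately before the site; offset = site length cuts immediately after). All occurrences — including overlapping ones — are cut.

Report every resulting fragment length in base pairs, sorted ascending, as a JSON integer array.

[5,7,9,13,15,16,25]

Scan for sites:
  CdoII CGTTT/4: at [12, 59, 74, 79, 86] ⇒ [0, 16, 63, 78, 83]
  FykVI TAGGTCCA/8: at [21, 30] ⇒ [29, 38]

All cut coordinates (distinct, sorted): [0, 16, 29, 38, 63, 78, 83]

Fragments:
  0→16: 16 bp
  16→29: 13 bp
  29→38: 9 bp
  38→63: 25 bp
  63→78: 15 bp
  78→83: 5 bp
  83→0 (wrap): 90-83+0 = 7 bp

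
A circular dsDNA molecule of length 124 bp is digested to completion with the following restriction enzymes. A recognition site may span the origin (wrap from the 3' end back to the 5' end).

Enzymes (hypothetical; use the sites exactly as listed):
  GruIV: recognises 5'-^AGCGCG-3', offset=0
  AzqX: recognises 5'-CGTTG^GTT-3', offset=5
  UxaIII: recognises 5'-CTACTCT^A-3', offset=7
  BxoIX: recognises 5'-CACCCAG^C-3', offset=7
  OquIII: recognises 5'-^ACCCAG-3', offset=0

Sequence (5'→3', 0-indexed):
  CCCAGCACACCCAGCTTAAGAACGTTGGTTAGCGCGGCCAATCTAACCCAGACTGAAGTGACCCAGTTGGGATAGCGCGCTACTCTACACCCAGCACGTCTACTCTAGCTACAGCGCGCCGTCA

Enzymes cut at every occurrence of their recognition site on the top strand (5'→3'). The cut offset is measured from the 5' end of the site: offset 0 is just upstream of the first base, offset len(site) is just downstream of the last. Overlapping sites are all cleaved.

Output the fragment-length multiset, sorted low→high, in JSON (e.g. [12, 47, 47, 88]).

[2,3,3,6,6,6,6,11,12,13,13,13,15,15]

Scan for sites:
  GruIV AGCGCG/0: at [30, 73, 112] ⇒ [30, 73, 112]
  AzqX CGTTGGTT/5: at [22] ⇒ [27]
  UxaIII CTACTCTA/7: at [79, 99] ⇒ [86, 106]
  BxoIX CACCCAGC/7: at [7, 87, 122] ⇒ [5, 14, 94]
  OquIII ACCCAG/0: at [8, 45, 60, 88, 123] ⇒ [8, 45, 60, 88, 123]

All cut coordinates (distinct, sorted): [5, 8, 14, 27, 30, 45, 60, 73, 86, 88, 94, 106, 112, 123]

Fragments:
  5→8: 3 bp
  8→14: 6 bp
  14→27: 13 bp
  27→30: 3 bp
  30→45: 15 bp
  45→60: 15 bp
  60→73: 13 bp
  73→86: 13 bp
  86→88: 2 bp
  88→94: 6 bp
  94→106: 12 bp
  106→112: 6 bp
  112→123: 11 bp
  123→5 (wrap): 124-123+5 = 6 bp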